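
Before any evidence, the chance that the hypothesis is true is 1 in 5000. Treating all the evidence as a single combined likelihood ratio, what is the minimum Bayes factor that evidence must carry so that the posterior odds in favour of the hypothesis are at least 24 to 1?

119976

Prior odds = 0.0002/0.9998 = 1/4999.
Target odds = 24.
Required Bayes factor = 24 ÷ (1/4999) = 119976.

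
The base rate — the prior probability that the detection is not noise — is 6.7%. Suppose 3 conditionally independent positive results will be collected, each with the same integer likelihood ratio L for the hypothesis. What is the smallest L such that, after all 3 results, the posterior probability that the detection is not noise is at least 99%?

12

Prior odds = 0.067/0.933 = 67/933.
Target odds = 0.99/0.01 = 99.
Need L³ ≥ 99 ÷ (67/933) = 92367/67.
11³ = 1331 < 92367/67 ≤ 1728 = 12³, so L = 12.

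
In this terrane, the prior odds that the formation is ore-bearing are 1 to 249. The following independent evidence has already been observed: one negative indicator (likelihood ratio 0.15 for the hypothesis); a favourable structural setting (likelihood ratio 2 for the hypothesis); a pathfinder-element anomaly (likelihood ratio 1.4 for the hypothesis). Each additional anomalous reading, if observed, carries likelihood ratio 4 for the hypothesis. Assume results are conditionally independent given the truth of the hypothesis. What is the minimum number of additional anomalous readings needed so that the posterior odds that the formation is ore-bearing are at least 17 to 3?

Prior odds = 1/249.
Combined Bayes factor of the evidence already in hand = 0.15 × 2 × 1.4 = 0.42.
Odds after that evidence = (1/249) × 0.42 = 7/4150.
Target odds = 17/3.
Need 4ⁿ ≥ 17/3 ÷ (7/4150) = 70550/21.
4⁵ = 1024 falls short of 70550/21 but 4⁶ = 4096 reaches it, so n = 6.

6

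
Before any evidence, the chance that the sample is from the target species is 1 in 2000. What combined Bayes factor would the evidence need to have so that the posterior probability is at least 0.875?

Prior odds = 0.0005/0.9995 = 1/1999.
Target odds = 0.875/0.125 = 7.
Required Bayes factor = 7 ÷ (1/1999) = 13993.

13993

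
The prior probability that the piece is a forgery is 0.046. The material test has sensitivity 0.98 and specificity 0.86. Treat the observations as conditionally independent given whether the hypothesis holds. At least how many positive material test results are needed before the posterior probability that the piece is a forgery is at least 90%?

3

Prior odds = 0.046/0.954 = 23/477.
False-positive rate = 1 − 0.86 = 0.14; likelihood ratio of a positive = 0.98/0.14 = 7.
Target posterior odds = 0.9/0.1 = 9.
Require 7ⁿ ≥ 9 ÷ (23/477) = 4293/23.
7² = 49 falls short of 4293/23 but 7³ = 343 reaches it, so n = 3.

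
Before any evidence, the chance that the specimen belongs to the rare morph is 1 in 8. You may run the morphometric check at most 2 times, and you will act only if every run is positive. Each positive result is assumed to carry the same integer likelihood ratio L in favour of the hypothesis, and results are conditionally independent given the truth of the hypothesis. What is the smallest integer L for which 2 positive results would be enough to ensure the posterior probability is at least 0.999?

Prior odds = 0.125/0.875 = 1/7.
Target odds = 0.999/0.001 = 999.
Need L² ≥ 999 ÷ (1/7) = 6993.
83² = 6889 < 6993 ≤ 7056 = 84², so L = 84.

84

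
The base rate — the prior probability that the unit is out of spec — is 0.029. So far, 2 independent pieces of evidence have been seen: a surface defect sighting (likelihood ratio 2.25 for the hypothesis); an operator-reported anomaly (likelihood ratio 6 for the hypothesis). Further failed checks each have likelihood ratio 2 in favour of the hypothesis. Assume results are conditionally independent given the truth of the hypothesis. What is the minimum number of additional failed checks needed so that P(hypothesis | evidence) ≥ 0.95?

Prior odds = 0.029/0.971 = 29/971.
Combined Bayes factor of the evidence already in hand = 2.25 × 6 = 13.5.
Odds after that evidence = (29/971) × 13.5 = 783/1942.
Target odds = 0.95/0.05 = 19.
Need 2ⁿ ≥ 19 ÷ (783/1942) = 36898/783.
2⁵ = 32 falls short of 36898/783 but 2⁶ = 64 reaches it, so n = 6.

6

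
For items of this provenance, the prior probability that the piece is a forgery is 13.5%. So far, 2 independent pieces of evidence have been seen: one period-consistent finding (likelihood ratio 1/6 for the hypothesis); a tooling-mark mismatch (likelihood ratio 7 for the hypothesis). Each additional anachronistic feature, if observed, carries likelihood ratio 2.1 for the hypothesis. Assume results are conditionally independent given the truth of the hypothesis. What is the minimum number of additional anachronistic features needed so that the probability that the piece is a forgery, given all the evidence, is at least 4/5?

Prior odds = 0.135/0.865 = 27/173.
Combined Bayes factor of the evidence already in hand = (1/6) × 7 = 7/6.
Odds after that evidence = (27/173) × 7/6 = 63/346.
Target odds = 0.8/0.2 = 4.
Need 2.1ⁿ ≥ 4 ÷ (63/346) = 1384/63.
2.1⁴ = 19.4481 falls short of 1384/63 but 2.1⁵ = 4084101/100000 reaches it, so n = 5.

5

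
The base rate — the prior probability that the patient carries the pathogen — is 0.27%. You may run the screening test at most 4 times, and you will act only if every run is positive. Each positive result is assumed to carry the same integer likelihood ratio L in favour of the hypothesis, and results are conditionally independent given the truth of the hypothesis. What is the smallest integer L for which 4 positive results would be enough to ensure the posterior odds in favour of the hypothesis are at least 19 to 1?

10

Prior odds = 0.0027/0.9973 = 27/9973.
Target odds = 19.
Need L⁴ ≥ 19 ÷ (27/9973) = 189487/27.
9⁴ = 6561 < 189487/27 ≤ 10000 = 10⁴, so L = 10.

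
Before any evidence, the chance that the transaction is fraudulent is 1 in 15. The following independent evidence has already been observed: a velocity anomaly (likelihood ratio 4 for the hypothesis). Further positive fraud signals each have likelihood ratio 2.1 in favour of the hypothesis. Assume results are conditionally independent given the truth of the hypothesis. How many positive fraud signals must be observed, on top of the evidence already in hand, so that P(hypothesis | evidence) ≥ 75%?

4

Prior odds = (1/15)/(14/15) = 1/14.
Bayes factor of the evidence already in hand = 4.
Odds after that evidence = (1/14) × 4 = 2/7.
Target odds = 0.75/0.25 = 3.
Need 2.1ⁿ ≥ 3 ÷ (2/7) = 10.5.
2.1³ = 9.261 falls short of 10.5 but 2.1⁴ = 19.4481 reaches it, so n = 4.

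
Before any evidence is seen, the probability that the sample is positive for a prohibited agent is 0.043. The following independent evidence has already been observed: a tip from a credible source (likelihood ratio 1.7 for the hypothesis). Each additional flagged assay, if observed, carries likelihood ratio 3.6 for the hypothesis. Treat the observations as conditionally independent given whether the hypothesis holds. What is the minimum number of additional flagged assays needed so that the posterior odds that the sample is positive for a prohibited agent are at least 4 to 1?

4

Prior odds = 0.043/0.957 = 43/957.
Bayes factor of the evidence already in hand = 1.7.
Odds after that evidence = (43/957) × 1.7 = 731/9570.
Target odds = 4.
Need 3.6ⁿ ≥ 4 ÷ (731/9570) = 38280/731.
3.6³ = 46.656 falls short of 38280/731 but 3.6⁴ = 167.9616 reaches it, so n = 4.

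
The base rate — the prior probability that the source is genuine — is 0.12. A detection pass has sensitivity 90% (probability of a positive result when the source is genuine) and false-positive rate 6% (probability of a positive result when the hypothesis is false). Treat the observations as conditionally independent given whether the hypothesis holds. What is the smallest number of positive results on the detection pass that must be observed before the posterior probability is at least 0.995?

3

Prior odds: 0.12 ÷ 0.88 = 3/22.
Likelihood ratio of a positive result = 0.9/0.06 = 15.
Target odds: 0.995 ÷ 0.005 = 199.
Need (3/22) × 15ⁿ ≥ 199, i.e. 15ⁿ ≥ 4378/3.
15² = 225 falls short of 4378/3 but 15³ = 3375 reaches it, so n = 3.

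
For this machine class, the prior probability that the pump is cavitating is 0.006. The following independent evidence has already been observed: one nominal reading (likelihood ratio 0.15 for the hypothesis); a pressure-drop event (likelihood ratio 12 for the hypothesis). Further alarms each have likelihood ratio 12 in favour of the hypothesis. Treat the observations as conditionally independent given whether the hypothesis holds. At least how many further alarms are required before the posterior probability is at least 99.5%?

4

Prior odds = 0.006/0.994 = 3/497.
Combined Bayes factor of the evidence already in hand = 0.15 × 12 = 1.8.
Odds after that evidence = (3/497) × 1.8 = 27/2485.
Target odds = 0.995/0.005 = 199.
Need 12ⁿ ≥ 199 ÷ (27/2485) = 494515/27.
12³ = 1728 falls short of 494515/27 but 12⁴ = 20736 reaches it, so n = 4.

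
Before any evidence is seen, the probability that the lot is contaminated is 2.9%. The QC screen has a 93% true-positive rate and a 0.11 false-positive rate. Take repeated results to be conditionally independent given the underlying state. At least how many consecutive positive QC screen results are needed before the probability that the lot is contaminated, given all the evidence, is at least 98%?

Prior odds = 0.029/0.971 = 29/971.
Likelihood ratio of a positive result = 0.93/0.11 = 93/11.
Target odds: 0.98 ÷ 0.02 = 49.
Need (29/971) × (93/11)ⁿ ≥ 49, i.e. (93/11)ⁿ ≥ 47579/29.
(93/11)³ = 804357/1331 falls short of 47579/29 but (93/11)⁴ = 74805201/14641 reaches it, so n = 4.

4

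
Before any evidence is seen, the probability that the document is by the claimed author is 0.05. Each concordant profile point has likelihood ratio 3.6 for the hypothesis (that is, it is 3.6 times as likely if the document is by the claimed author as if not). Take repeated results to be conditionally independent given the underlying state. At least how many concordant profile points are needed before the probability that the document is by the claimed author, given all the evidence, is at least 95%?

5

Prior odds: 0.05 ÷ 0.95 = 1/19.
Likelihood ratio per concordant profile point = 3.6.
Target posterior odds = 0.95/0.05 = 19.
Need (1/19) × 3.6ⁿ ≥ 19, i.e. 3.6ⁿ ≥ 361.
3.6⁴ = 167.9616 falls short of 361 but 3.6⁵ = 604.66176 reaches it, so n = 5.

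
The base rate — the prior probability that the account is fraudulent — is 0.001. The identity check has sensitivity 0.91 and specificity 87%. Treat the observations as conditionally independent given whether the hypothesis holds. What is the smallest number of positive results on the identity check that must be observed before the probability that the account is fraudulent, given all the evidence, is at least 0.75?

Prior odds: 0.001 ÷ 0.999 = 1/999.
False-positive rate = 1 − 0.87 = 0.13; likelihood ratio of a positive = 0.91/0.13 = 7.
Target odds: 0.75 ÷ 0.25 = 3.
Need (1/999) × 7ⁿ ≥ 3, i.e. 7ⁿ ≥ 2997.
7⁴ = 2401 falls short of 2997 but 7⁵ = 16807 reaches it, so n = 5.

5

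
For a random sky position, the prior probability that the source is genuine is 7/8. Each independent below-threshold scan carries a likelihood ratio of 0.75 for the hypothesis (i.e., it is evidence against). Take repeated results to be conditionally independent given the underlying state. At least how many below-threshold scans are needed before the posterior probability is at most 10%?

Prior odds: 0.875 ÷ 0.125 = 7.
Likelihood ratio per below-threshold scan = 0.75.
Target posterior odds = 0.1/0.9 = 1/9.
Require 0.75ⁿ ≤ 1/9 ÷ 7 = 1/63.
0.75¹⁴ = 4782969/268435456 is still above 1/63 but 0.75¹⁵ ≈0.0133635 is at or below it, so n = 15.

15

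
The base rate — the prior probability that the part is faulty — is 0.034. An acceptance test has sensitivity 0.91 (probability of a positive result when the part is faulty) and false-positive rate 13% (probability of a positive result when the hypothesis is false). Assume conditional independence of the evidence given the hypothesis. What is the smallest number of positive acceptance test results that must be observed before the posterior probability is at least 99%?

Prior odds: 0.034 ÷ 0.966 = 17/483.
Likelihood ratio of a positive result = 0.91/0.13 = 7.
Target odds: 0.99 ÷ 0.01 = 99.
Need (17/483) × 7ⁿ ≥ 99, i.e. 7ⁿ ≥ 47817/17.
7⁴ = 2401 falls short of 47817/17 but 7⁵ = 16807 reaches it, so n = 5.

5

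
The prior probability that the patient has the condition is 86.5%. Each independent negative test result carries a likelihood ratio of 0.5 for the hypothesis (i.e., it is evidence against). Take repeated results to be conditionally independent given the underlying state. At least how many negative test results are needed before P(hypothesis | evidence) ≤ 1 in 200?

Prior odds = 0.865/0.135 = 173/27.
Likelihood ratio per negative test result = 0.5.
Target odds: 0.005 ÷ 0.995 = 1/199.
Require 0.5ⁿ ≤ 1/199 ÷ (173/27) = 27/34427.
0.5¹⁰ = 1/1024 is still above 27/34427 but 0.5¹¹ = 1/2048 is at or below it, so n = 11.

11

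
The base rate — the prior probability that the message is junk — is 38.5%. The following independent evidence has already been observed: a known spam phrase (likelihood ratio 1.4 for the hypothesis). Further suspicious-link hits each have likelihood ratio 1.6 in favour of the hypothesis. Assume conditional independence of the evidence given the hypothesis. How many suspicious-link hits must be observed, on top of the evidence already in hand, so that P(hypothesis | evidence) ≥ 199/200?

12

Prior odds = 0.385/0.615 = 77/123.
Bayes factor of the evidence already in hand = 1.4.
Odds after that evidence = (77/123) × 1.4 = 539/615.
Target odds = 0.995/0.005 = 199.
Need 1.6ⁿ ≥ 199 ÷ (539/615) = 122385/539.
1.6¹¹ ≈175.922 falls short of 122385/539 but 1.6¹² ≈281.475 reaches it, so n = 12.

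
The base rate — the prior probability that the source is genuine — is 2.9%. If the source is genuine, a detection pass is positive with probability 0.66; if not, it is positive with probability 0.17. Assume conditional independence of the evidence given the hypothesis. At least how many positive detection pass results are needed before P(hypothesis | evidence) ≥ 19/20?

5

Prior odds = 0.029/0.971 = 29/971.
Likelihood ratio of a positive = 0.66/0.17 = 66/17.
Target odds: 0.95 ÷ 0.05 = 19.
Need (29/971) × (66/17)ⁿ ≥ 19, i.e. (66/17)ⁿ ≥ 18449/29.
(66/17)⁴ = 18974736/83521 falls short of 18449/29 but (66/17)⁵ ≈882.013 reaches it, so n = 5.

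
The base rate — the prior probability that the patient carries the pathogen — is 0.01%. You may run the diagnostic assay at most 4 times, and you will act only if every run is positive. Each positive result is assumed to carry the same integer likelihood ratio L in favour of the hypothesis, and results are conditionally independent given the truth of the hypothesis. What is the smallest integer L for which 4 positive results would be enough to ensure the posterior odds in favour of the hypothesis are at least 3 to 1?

Prior odds = 0.0001/0.9999 = 1/9999.
Target odds = 3.
Need L⁴ ≥ 3 ÷ (1/9999) = 29997.
13⁴ = 28561 < 29997 ≤ 38416 = 14⁴, so L = 14.

14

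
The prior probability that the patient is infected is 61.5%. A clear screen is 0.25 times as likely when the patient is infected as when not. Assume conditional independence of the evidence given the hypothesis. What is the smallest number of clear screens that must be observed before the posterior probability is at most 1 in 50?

Prior odds = 0.615/0.385 = 123/77.
Likelihood ratio per clear screen = 0.25.
Target posterior odds = 0.02/0.98 = 1/49.
Need (123/77) × 0.25ⁿ ≤ 1/49, i.e. 0.25ⁿ ≤ 11/861.
0.25³ = 0.015625 is still above 11/861 but 0.25⁴ = 0.00390625 is at or below it, so n = 4.

4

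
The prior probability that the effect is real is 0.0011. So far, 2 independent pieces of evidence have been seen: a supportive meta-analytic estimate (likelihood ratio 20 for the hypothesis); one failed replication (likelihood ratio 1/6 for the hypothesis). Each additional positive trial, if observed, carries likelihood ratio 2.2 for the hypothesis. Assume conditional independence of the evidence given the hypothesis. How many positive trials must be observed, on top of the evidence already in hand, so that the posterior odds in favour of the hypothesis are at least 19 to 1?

Prior odds = 0.0011/0.9989 = 11/9989.
Combined Bayes factor of the evidence already in hand = 20 × (1/6) = 10/3.
Odds after that evidence = (11/9989) × 10/3 = 110/29967.
Target odds = 19.
Need 2.2ⁿ ≥ 19 ÷ (110/29967) = 569373/110.
2.2¹⁰ ≈2655.99 falls short of 569373/110 but 2.2¹¹ ≈5843.18 reaches it, so n = 11.

11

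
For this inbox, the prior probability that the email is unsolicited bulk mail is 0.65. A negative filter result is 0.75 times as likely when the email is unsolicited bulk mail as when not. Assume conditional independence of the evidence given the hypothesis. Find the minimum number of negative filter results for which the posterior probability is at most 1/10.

Prior odds: 0.65 ÷ 0.35 = 13/7.
Likelihood ratio per negative filter result = 0.75.
Target posterior odds = 0.1/0.9 = 1/9.
Require 0.75ⁿ ≤ 1/9 ÷ (13/7) = 7/117.
0.75⁹ = 19683/262144 is still above 7/117 but 0.75¹⁰ = 59049/1048576 is at or below it, so n = 10.

10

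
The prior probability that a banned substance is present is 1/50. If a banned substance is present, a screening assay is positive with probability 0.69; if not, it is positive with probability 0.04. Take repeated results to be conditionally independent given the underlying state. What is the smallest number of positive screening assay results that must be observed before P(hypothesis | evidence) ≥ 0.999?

Prior odds = 0.02/0.98 = 1/49.
Likelihood ratio of a positive = 0.69/0.04 = 17.25.
Target odds: 0.999 ÷ 0.001 = 999.
Need (1/49) × 17.25ⁿ ≥ 999, i.e. 17.25ⁿ ≥ 48951.
17.25³ = 5132.953125 falls short of 48951 but 17.25⁴ = 22667121/256 reaches it, so n = 4.

4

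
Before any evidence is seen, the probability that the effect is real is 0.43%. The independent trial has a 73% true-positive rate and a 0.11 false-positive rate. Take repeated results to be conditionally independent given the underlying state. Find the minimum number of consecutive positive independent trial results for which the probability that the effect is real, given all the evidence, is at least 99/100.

Prior odds: 0.0043 ÷ 0.9957 = 43/9957.
Likelihood ratio of a positive result = 0.73/0.11 = 73/11.
Target odds: 0.99 ÷ 0.01 = 99.
Require (73/11)ⁿ ≥ 99 ÷ (43/9957) = 985743/43.
(73/11)⁵ ≈12872.1 falls short of 985743/43 but (73/11)⁶ ≈85424.2 reaches it, so n = 6.

6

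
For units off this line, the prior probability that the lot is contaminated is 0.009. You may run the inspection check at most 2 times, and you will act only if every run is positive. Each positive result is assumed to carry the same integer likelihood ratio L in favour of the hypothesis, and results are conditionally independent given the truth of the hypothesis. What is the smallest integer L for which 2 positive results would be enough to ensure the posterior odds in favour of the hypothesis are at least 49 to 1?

74

Prior odds = 0.009/0.991 = 9/991.
Target odds = 49.
Need L² ≥ 49 ÷ (9/991) = 48559/9.
73² = 5329 < 48559/9 ≤ 5476 = 74², so L = 74.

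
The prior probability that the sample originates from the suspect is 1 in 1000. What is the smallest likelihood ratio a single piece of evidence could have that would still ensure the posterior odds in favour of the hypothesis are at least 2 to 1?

1998

Prior odds = 0.001/0.999 = 1/999.
Target odds = 2.
Required Bayes factor = 2 ÷ (1/999) = 1998.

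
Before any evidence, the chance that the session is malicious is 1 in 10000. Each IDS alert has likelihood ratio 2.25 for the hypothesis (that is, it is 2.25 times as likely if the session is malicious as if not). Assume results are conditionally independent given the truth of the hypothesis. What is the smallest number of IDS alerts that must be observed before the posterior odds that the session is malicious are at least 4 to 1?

Prior odds = 0.0001/0.9999 = 1/9999.
Likelihood ratio per IDS alert = 2.25.
Target odds = 4.
Require 2.25ⁿ ≥ 4 ÷ (1/9999) = 39996.
2.25¹³ ≈37876.8 falls short of 39996 but 2.25¹⁴ ≈85222.7 reaches it, so n = 14.

14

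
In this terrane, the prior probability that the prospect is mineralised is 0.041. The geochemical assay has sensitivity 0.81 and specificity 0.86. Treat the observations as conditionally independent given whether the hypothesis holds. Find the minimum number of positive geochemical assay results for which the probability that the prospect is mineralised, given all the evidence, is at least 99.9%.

Prior odds: 0.041 ÷ 0.959 = 41/959.
False-positive rate = 1 − 0.86 = 0.14; likelihood ratio of a positive = 0.81/0.14 = 81/14.
Target posterior odds = 0.999/0.001 = 999.
Need (41/959) × (81/14)ⁿ ≥ 999, i.e. (81/14)ⁿ ≥ 958041/41.
(81/14)⁵ ≈6483.13 falls short of 958041/41 but (81/14)⁶ ≈37509.6 reaches it, so n = 6.

6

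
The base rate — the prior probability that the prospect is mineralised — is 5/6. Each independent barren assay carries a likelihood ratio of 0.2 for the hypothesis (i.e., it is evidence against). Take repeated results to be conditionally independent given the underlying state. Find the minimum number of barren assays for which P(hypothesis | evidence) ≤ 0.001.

Prior odds = (5/6)/(1/6) = 5.
Likelihood ratio per barren assay = 0.2.
Target odds: 0.001 ÷ 0.999 = 1/999.
Require 0.2ⁿ ≤ 1/999 ÷ 5 = 1/4995.
0.2⁵ = 0.00032 is still above 1/4995 but 0.2⁶ = 1/15625 is at or below it, so n = 6.

6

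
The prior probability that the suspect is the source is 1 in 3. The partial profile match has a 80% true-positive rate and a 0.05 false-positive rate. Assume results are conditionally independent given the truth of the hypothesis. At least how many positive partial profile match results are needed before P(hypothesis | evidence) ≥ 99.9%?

Prior odds: (1/3) ÷ (2/3) = 0.5.
Likelihood ratio of a positive result = 0.8/0.05 = 16.
Target posterior odds = 0.999/0.001 = 999.
Require 16ⁿ ≥ 999 ÷ 0.5 = 1998.
16² = 256 falls short of 1998 but 16³ = 4096 reaches it, so n = 3.

3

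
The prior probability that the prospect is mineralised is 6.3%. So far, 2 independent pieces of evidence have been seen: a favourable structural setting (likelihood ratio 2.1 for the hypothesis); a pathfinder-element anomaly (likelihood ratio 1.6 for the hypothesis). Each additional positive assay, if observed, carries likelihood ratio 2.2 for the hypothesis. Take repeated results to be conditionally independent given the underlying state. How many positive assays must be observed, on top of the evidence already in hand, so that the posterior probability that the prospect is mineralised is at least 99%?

Prior odds = 0.063/0.937 = 63/937.
Combined Bayes factor of the evidence already in hand = 2.1 × 1.6 = 3.36.
Odds after that evidence = (63/937) × 3.36 = 5292/23425.
Target odds = 0.99/0.01 = 99.
Need 2.2ⁿ ≥ 99 ÷ (5292/23425) = 257675/588.
2.2⁷ = 19487171/78125 falls short of 257675/588 but 2.2⁸ = 214358881/390625 reaches it, so n = 8.

8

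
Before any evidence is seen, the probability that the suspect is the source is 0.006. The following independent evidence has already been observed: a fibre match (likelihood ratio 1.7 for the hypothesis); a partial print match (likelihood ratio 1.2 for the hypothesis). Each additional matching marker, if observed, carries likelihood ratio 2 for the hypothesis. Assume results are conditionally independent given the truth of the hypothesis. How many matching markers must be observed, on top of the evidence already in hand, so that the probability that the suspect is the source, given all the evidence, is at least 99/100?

Prior odds = 0.006/0.994 = 3/497.
Combined Bayes factor of the evidence already in hand = 1.7 × 1.2 = 2.04.
Odds after that evidence = (3/497) × 2.04 = 153/12425.
Target odds = 0.99/0.01 = 99.
Need 2ⁿ ≥ 99 ÷ (153/12425) = 136675/17.
2¹² = 4096 falls short of 136675/17 but 2¹³ = 8192 reaches it, so n = 13.

13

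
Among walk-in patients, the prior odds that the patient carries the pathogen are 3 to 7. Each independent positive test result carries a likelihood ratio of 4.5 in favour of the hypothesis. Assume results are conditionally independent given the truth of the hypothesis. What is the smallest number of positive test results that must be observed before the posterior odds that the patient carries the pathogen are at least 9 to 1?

Prior odds = 3/7.
Likelihood ratio per positive test result = 4.5.
Target odds = 9.
Need (3/7) × 4.5ⁿ ≥ 9, i.e. 4.5ⁿ ≥ 21.
4.5² = 20.25 falls short of 21 but 4.5³ = 91.125 reaches it, so n = 3.

3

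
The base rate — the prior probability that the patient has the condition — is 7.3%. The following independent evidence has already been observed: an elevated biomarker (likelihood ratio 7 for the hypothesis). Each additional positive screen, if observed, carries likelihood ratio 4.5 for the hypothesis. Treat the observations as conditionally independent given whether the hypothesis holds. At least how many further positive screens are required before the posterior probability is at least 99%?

4

Prior odds = 0.073/0.927 = 73/927.
Bayes factor of the evidence already in hand = 7.
Odds after that evidence = (73/927) × 7 = 511/927.
Target odds = 0.99/0.01 = 99.
Need 4.5ⁿ ≥ 99 ÷ (511/927) = 91773/511.
4.5³ = 91.125 falls short of 91773/511 but 4.5⁴ = 410.0625 reaches it, so n = 4.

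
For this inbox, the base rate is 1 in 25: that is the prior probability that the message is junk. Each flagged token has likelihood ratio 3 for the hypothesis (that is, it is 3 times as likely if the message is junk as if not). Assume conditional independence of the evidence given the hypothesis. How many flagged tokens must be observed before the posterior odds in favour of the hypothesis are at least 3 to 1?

Prior odds: 0.04 ÷ 0.96 = 1/24.
Likelihood ratio per flagged token = 3.
Target odds = 3.
Require 3ⁿ ≥ 3 ÷ (1/24) = 72.
3³ = 27 falls short of 72 but 3⁴ = 81 reaches it, so n = 4.

4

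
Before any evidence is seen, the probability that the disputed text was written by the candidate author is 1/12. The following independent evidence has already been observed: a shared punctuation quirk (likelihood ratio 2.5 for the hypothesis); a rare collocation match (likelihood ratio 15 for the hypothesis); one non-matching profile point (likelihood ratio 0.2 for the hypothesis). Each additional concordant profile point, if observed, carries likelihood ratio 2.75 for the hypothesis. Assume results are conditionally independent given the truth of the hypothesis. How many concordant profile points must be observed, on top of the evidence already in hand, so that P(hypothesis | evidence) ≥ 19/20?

Prior odds = (1/12)/(11/12) = 1/11.
Combined Bayes factor of the evidence already in hand = 2.5 × 15 × 0.2 = 7.5.
Odds after that evidence = (1/11) × 7.5 = 15/22.
Target odds = 0.95/0.05 = 19.
Need 2.75ⁿ ≥ 19 ÷ (15/22) = 418/15.
2.75³ = 20.796875 falls short of 418/15 but 2.75⁴ = 57.19140625 reaches it, so n = 4.

4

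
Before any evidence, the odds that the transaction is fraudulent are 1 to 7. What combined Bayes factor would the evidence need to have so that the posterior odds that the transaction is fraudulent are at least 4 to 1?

28

Prior odds = 1/7.
Target odds = 4.
Required Bayes factor = 4 ÷ (1/7) = 28.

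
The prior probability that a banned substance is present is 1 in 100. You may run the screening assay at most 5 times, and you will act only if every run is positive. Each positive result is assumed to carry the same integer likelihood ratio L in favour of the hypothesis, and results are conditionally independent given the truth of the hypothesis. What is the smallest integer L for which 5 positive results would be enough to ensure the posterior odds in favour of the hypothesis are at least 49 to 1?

Prior odds = 0.01/0.99 = 1/99.
Target odds = 49.
Need L⁵ ≥ 49 ÷ (1/99) = 4851.
5⁵ = 3125 < 4851 ≤ 7776 = 6⁵, so L = 6.

6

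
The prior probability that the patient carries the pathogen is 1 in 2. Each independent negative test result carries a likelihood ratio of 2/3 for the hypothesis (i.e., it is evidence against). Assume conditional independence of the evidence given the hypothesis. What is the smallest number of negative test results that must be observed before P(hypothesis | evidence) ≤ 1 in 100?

Prior odds = 0.5/0.5 = 1.
Likelihood ratio per negative test result = 2/3.
Target posterior odds = 0.01/0.99 = 1/99.
Require (2/3)ⁿ ≤ 1/99 ÷ 1 = 1/99.
(2/3)¹¹ = 2048/177147 is still above 1/99 but (2/3)¹² = 4096/531441 is at or below it, so n = 12.

12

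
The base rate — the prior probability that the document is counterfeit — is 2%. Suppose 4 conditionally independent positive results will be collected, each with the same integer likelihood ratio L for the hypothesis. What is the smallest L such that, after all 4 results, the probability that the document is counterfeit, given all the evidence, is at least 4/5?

4

Prior odds = 0.02/0.98 = 1/49.
Target odds = 0.8/0.2 = 4.
Need L⁴ ≥ 4 ÷ (1/49) = 196.
3⁴ = 81 < 196 ≤ 256 = 4⁴, so L = 4.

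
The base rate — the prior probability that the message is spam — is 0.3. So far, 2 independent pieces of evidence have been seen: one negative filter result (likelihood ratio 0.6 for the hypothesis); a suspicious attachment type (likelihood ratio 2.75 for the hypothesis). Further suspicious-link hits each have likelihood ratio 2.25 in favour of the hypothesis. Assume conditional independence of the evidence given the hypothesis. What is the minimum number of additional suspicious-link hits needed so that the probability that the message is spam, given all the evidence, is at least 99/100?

Prior odds = 0.3/0.7 = 3/7.
Combined Bayes factor of the evidence already in hand = 0.6 × 2.75 = 1.65.
Odds after that evidence = (3/7) × 1.65 = 99/140.
Target odds = 0.99/0.01 = 99.
Need 2.25ⁿ ≥ 99 ÷ (99/140) = 140.
2.25⁶ = 531441/4096 falls short of 140 but 2.25⁷ = 4782969/16384 reaches it, so n = 7.

7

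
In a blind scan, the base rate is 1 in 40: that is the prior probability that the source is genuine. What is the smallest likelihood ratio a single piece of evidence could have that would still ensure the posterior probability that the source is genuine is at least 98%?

Prior odds = 0.025/0.975 = 1/39.
Target odds = 0.98/0.02 = 49.
Required Bayes factor = 49 ÷ (1/39) = 1911.

1911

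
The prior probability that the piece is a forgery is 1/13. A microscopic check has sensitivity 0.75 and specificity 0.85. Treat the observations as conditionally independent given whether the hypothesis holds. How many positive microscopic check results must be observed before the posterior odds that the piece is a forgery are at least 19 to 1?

4

Prior odds: (1/13) ÷ (12/13) = 1/12.
False-positive rate = 1 − 0.85 = 0.15; likelihood ratio of a positive = 0.75/0.15 = 5.
Target odds = 19.
Need (1/12) × 5ⁿ ≥ 19, i.e. 5ⁿ ≥ 228.
5³ = 125 falls short of 228 but 5⁴ = 625 reaches it, so n = 4.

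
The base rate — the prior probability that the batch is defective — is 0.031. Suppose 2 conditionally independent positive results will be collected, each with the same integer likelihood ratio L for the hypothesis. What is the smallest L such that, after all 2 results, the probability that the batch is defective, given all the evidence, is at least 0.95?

25

Prior odds = 0.031/0.969 = 31/969.
Target odds = 0.95/0.05 = 19.
Need L² ≥ 19 ÷ (31/969) = 18411/31.
24² = 576 < 18411/31 ≤ 625 = 25², so L = 25.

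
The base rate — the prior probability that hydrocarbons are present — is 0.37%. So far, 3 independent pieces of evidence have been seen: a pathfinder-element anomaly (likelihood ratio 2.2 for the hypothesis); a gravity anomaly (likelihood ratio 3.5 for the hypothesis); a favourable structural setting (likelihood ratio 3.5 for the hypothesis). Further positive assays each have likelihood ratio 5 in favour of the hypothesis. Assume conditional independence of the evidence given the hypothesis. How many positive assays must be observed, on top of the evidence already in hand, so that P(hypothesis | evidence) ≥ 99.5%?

5

Prior odds = 0.0037/0.9963 = 37/9963.
Combined Bayes factor of the evidence already in hand = 2.2 × 3.5 × 3.5 = 26.95.
Odds after that evidence = (37/9963) × 26.95 = 19943/199260.
Target odds = 0.995/0.005 = 199.
Need 5ⁿ ≥ 199 ÷ (19943/199260) = 39652740/19943.
5⁴ = 625 falls short of 39652740/19943 but 5⁵ = 3125 reaches it, so n = 5.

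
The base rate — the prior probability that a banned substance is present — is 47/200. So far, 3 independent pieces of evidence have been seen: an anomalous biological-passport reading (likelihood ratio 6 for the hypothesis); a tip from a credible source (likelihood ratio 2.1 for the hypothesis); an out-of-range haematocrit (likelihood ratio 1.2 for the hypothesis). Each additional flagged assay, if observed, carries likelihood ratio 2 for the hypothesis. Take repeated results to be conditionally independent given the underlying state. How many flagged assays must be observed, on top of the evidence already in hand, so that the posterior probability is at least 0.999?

8

Prior odds = 0.235/0.765 = 47/153.
Combined Bayes factor of the evidence already in hand = 6 × 2.1 × 1.2 = 15.12.
Odds after that evidence = (47/153) × 15.12 = 1974/425.
Target odds = 0.999/0.001 = 999.
Need 2ⁿ ≥ 999 ÷ (1974/425) = 141525/658.
2⁷ = 128 falls short of 141525/658 but 2⁸ = 256 reaches it, so n = 8.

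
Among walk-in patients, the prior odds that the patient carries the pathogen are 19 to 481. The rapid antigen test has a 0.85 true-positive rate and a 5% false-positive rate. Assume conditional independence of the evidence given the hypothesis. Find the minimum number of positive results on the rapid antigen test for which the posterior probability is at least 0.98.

3

Prior odds = 19/481.
Likelihood ratio of a positive result = 0.85/0.05 = 17.
Target posterior odds = 0.98/0.02 = 49.
Need (19/481) × 17ⁿ ≥ 49, i.e. 17ⁿ ≥ 23569/19.
17² = 289 falls short of 23569/19 but 17³ = 4913 reaches it, so n = 3.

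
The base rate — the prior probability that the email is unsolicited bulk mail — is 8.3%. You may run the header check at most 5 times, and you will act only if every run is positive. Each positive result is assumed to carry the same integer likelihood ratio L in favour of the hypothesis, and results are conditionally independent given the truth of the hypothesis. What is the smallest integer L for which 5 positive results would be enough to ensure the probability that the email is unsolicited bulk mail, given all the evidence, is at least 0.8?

Prior odds = 0.083/0.917 = 83/917.
Target odds = 0.8/0.2 = 4.
Need L⁵ ≥ 4 ÷ (83/917) = 3668/83.
2⁵ = 32 < 3668/83 ≤ 243 = 3⁵, so L = 3.

3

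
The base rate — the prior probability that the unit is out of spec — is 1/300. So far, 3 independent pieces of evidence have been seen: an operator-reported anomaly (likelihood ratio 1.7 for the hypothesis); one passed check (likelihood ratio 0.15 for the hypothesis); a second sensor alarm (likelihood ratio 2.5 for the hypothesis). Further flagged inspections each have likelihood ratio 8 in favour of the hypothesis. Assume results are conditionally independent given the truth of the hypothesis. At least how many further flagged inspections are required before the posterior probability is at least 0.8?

Prior odds = (1/300)/(299/300) = 1/299.
Combined Bayes factor of the evidence already in hand = 1.7 × 0.15 × 2.5 = 0.6375.
Odds after that evidence = (1/299) × 0.6375 = 51/23920.
Target odds = 0.8/0.2 = 4.
Need 8ⁿ ≥ 4 ÷ (51/23920) = 95680/51.
8³ = 512 falls short of 95680/51 but 8⁴ = 4096 reaches it, so n = 4.

4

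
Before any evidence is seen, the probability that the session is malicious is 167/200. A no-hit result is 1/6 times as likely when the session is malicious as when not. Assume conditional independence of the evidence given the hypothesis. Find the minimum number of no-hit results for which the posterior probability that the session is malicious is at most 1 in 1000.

Prior odds: 0.835 ÷ 0.165 = 167/33.
Likelihood ratio per no-hit result = 1/6.
Target posterior odds = 0.001/0.999 = 1/999.
Need (167/33) × (1/6)ⁿ ≤ 1/999, i.e. (1/6)ⁿ ≤ 11/55611.
(1/6)⁴ = 1/1296 is still above 11/55611 but (1/6)⁵ = 1/7776 is at or below it, so n = 5.

5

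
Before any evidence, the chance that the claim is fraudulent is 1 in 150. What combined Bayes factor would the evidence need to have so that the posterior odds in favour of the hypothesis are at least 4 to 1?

Prior odds = (1/150)/(149/150) = 1/149.
Target odds = 4.
Required Bayes factor = 4 ÷ (1/149) = 596.

596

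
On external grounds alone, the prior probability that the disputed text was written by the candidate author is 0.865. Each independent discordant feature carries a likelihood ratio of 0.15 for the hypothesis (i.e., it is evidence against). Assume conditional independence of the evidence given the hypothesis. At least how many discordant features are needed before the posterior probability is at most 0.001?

5

Prior odds: 0.865 ÷ 0.135 = 173/27.
Likelihood ratio per discordant feature = 0.15.
Target odds: 0.001 ÷ 0.999 = 1/999.
Require 0.15ⁿ ≤ 1/999 ÷ (173/27) = 1/6401.
0.15⁴ = 81/160000 is still above 1/6401 but 0.15⁵ = 243/3200000 is at or below it, so n = 5.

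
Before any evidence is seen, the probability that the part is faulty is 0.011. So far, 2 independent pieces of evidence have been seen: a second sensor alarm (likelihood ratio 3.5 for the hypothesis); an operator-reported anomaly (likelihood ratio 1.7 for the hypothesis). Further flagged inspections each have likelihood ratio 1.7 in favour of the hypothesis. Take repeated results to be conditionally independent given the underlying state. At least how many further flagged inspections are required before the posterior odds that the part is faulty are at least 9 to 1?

10

Prior odds = 0.011/0.989 = 11/989.
Combined Bayes factor of the evidence already in hand = 3.5 × 1.7 = 5.95.
Odds after that evidence = (11/989) × 5.95 = 1309/19780.
Target odds = 9.
Need 1.7ⁿ ≥ 9 ÷ (1309/19780) = 178020/1309.
1.7⁹ ≈118.588 falls short of 178020/1309 but 1.7¹⁰ ≈201.599 reaches it, so n = 10.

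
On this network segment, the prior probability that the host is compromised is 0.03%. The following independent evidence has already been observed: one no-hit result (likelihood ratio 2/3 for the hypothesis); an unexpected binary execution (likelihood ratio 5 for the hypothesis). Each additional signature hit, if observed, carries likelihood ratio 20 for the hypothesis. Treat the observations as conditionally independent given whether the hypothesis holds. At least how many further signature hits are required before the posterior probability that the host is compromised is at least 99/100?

4

Prior odds = 0.0003/0.9997 = 3/9997.
Combined Bayes factor of the evidence already in hand = (2/3) × 5 = 10/3.
Odds after that evidence = (3/9997) × 10/3 = 10/9997.
Target odds = 0.99/0.01 = 99.
Need 20ⁿ ≥ 99 ÷ (10/9997) = 98970.3.
20³ = 8000 falls short of 98970.3 but 20⁴ = 160000 reaches it, so n = 4.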